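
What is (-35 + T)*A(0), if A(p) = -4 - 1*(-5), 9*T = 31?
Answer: -284/9 ≈ -31.556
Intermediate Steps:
T = 31/9 (T = (⅑)*31 = 31/9 ≈ 3.4444)
A(p) = 1 (A(p) = -4 + 5 = 1)
(-35 + T)*A(0) = (-35 + 31/9)*1 = -284/9*1 = -284/9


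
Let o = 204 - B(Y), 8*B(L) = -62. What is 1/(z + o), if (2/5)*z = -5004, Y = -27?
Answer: -4/49193 ≈ -8.1312e-5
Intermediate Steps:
B(L) = -31/4 (B(L) = (⅛)*(-62) = -31/4)
z = -12510 (z = (5/2)*(-5004) = -12510)
o = 847/4 (o = 204 - 1*(-31/4) = 204 + 31/4 = 847/4 ≈ 211.75)
1/(z + o) = 1/(-12510 + 847/4) = 1/(-49193/4) = -4/49193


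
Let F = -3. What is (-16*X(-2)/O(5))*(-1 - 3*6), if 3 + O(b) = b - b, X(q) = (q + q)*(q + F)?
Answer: -6080/3 ≈ -2026.7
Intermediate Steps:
X(q) = 2*q*(-3 + q) (X(q) = (q + q)*(q - 3) = (2*q)*(-3 + q) = 2*q*(-3 + q))
O(b) = -3 (O(b) = -3 + (b - b) = -3 + 0 = -3)
(-16*X(-2)/O(5))*(-1 - 3*6) = (-16*2*(-2)*(-3 - 2)/(-3))*(-1 - 3*6) = (-16*2*(-2)*(-5)*(-1)/3)*(-1 - 18) = -320*(-1)/3*(-19) = -16*(-20/3)*(-19) = (320/3)*(-19) = -6080/3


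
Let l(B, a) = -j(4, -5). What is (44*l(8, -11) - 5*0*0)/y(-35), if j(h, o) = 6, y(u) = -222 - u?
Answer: 24/17 ≈ 1.4118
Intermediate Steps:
l(B, a) = -6 (l(B, a) = -1*6 = -6)
(44*l(8, -11) - 5*0*0)/y(-35) = (44*(-6) - 5*0*0)/(-222 - 1*(-35)) = (-264 + 0*0)/(-222 + 35) = (-264 + 0)/(-187) = -264*(-1/187) = 24/17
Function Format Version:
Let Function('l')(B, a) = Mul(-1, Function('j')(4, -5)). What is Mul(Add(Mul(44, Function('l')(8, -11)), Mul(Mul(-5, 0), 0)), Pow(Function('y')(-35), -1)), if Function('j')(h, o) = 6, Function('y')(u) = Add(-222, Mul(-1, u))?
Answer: Rational(24, 17) ≈ 1.4118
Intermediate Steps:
Function('l')(B, a) = -6 (Function('l')(B, a) = Mul(-1, 6) = -6)
Mul(Add(Mul(44, Function('l')(8, -11)), Mul(Mul(-5, 0), 0)), Pow(Function('y')(-35), -1)) = Mul(Add(Mul(44, -6), Mul(Mul(-5, 0), 0)), Pow(Add(-222, Mul(-1, -35)), -1)) = Mul(Add(-264, Mul(0, 0)), Pow(Add(-222, 35), -1)) = Mul(Add(-264, 0), Pow(-187, -1)) = Mul(-264, Rational(-1, 187)) = Rational(24, 17)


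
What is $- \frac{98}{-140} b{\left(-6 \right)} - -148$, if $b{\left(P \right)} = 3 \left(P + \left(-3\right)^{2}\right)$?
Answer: $\frac{1543}{10} \approx 154.3$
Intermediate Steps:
$b{\left(P \right)} = 27 + 3 P$ ($b{\left(P \right)} = 3 \left(P + 9\right) = 3 \left(9 + P\right) = 27 + 3 P$)
$- \frac{98}{-140} b{\left(-6 \right)} - -148 = - \frac{98}{-140} \left(27 + 3 \left(-6\right)\right) - -148 = \left(-98\right) \left(- \frac{1}{140}\right) \left(27 - 18\right) + 148 = \frac{7}{10} \cdot 9 + 148 = \frac{63}{10} + 148 = \frac{1543}{10}$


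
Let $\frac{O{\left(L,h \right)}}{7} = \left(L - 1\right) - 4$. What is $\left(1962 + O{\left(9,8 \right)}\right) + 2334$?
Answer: $4324$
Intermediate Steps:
$O{\left(L,h \right)} = -35 + 7 L$ ($O{\left(L,h \right)} = 7 \left(\left(L - 1\right) - 4\right) = 7 \left(\left(-1 + L\right) - 4\right) = 7 \left(-5 + L\right) = -35 + 7 L$)
$\left(1962 + O{\left(9,8 \right)}\right) + 2334 = \left(1962 + \left(-35 + 7 \cdot 9\right)\right) + 2334 = \left(1962 + \left(-35 + 63\right)\right) + 2334 = \left(1962 + 28\right) + 2334 = 1990 + 2334 = 4324$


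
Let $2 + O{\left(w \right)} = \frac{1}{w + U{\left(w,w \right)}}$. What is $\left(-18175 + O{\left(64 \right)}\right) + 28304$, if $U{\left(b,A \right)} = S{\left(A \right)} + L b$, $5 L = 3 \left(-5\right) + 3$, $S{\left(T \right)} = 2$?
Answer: $\frac{4435621}{438} \approx 10127.0$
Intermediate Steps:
$L = - \frac{12}{5}$ ($L = \frac{3 \left(-5\right) + 3}{5} = \frac{-15 + 3}{5} = \frac{1}{5} \left(-12\right) = - \frac{12}{5} \approx -2.4$)
$U{\left(b,A \right)} = 2 - \frac{12 b}{5}$
$O{\left(w \right)} = -2 + \frac{1}{2 - \frac{7 w}{5}}$ ($O{\left(w \right)} = -2 + \frac{1}{w - \left(-2 + \frac{12 w}{5}\right)} = -2 + \frac{1}{2 - \frac{7 w}{5}}$)
$\left(-18175 + O{\left(64 \right)}\right) + 28304 = \left(-18175 + \frac{15 - 896}{-10 + 7 \cdot 64}\right) + 28304 = \left(-18175 + \frac{15 - 896}{-10 + 448}\right) + 28304 = \left(-18175 + \frac{1}{438} \left(-881\right)\right) + 28304 = \left(-18175 - \frac{881}{438}\right) + 28304 = - \frac{7961531}{438} + 28304 = \frac{4435621}{438}$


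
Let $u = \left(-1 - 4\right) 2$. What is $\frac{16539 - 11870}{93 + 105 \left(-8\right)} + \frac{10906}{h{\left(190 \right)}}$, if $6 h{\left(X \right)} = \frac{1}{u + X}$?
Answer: $\frac{8798519891}{747} \approx 1.1778 \cdot 10^{7}$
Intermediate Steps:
$u = -10$ ($u = \left(-5\right) 2 = -10$)
$h{\left(X \right)} = \frac{1}{6 \left(-10 + X\right)}$
$\frac{16539 - 11870}{93 + 105 \left(-8\right)} + \frac{10906}{h{\left(190 \right)}} = \frac{16539 - 11870}{93 + 105 \left(-8\right)} + \frac{10906}{\frac{1}{6} \frac{1}{-10 + 190}} = \frac{16539 - 11870}{93 - 840} + \frac{10906}{\frac{1}{6} \cdot \frac{1}{180}} = \frac{4669}{-747} + \frac{10906}{\frac{1}{6} \cdot \frac{1}{180}} = 4669 \left(- \frac{1}{747}\right) + 10906 \frac{1}{\frac{1}{1080}} = - \frac{4669}{747} + 10906 \cdot 1080 = - \frac{4669}{747} + 11778480 = \frac{8798519891}{747}$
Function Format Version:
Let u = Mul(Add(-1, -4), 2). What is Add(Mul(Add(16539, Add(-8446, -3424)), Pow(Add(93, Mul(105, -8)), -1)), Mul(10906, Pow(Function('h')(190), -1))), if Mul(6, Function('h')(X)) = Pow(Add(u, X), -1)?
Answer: Rational(8798519891, 747) ≈ 1.1778e+7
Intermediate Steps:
u = -10 (u = Mul(-5, 2) = -10)
Function('h')(X) = Mul(Rational(1, 6), Pow(Add(-10, X), -1))
Add(Mul(Add(16539, Add(-8446, -3424)), Pow(Add(93, Mul(105, -8)), -1)), Mul(10906, Pow(Function('h')(190), -1))) = Add(Mul(Add(16539, Add(-8446, -3424)), Pow(Add(93, Mul(105, -8)), -1)), Mul(10906, Pow(Mul(Rational(1, 6), Pow(Add(-10, 190), -1)), -1))) = Add(Mul(Add(16539, -11870), Pow(Add(93, -840), -1)), Mul(10906, Pow(Mul(Rational(1, 6), Pow(180, -1)), -1))) = Add(Mul(4669, Pow(-747, -1)), Mul(10906, Pow(Mul(Rational(1, 6), Rational(1, 180)), -1))) = Add(Mul(4669, Rational(-1, 747)), Mul(10906, Pow(Rational(1, 1080), -1))) = Add(Rational(-4669, 747), Mul(10906, 1080)) = Add(Rational(-4669, 747), 11778480) = Rational(8798519891, 747)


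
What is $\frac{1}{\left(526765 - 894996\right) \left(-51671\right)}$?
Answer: $\frac{1}{19026864001} \approx 5.2557 \cdot 10^{-11}$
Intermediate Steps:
$\frac{1}{\left(526765 - 894996\right) \left(-51671\right)} = \frac{1}{-368231} \left(- \frac{1}{51671}\right) = \left(- \frac{1}{368231}\right) \left(- \frac{1}{51671}\right) = \frac{1}{19026864001}$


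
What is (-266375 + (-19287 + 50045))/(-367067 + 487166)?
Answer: -78539/40033 ≈ -1.9619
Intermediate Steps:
(-266375 + (-19287 + 50045))/(-367067 + 487166) = (-266375 + 30758)/120099 = -235617*1/120099 = -78539/40033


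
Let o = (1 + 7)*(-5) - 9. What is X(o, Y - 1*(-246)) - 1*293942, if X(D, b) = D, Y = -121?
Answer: -293991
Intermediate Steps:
o = -49 (o = 8*(-5) - 9 = -40 - 9 = -49)
X(o, Y - 1*(-246)) - 1*293942 = -49 - 1*293942 = -49 - 293942 = -293991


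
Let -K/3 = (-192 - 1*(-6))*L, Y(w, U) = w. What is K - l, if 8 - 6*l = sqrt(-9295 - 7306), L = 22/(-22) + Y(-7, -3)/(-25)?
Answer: -30232/75 + I*sqrt(16601)/6 ≈ -403.09 + 21.474*I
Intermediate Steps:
L = -18/25 (L = 22/(-22) - 7/(-25) = 22*(-1/22) - 7*(-1/25) = -1 + 7/25 = -18/25 ≈ -0.72000)
l = 4/3 - I*sqrt(16601)/6 (l = 4/3 - sqrt(-9295 - 7306)/6 = 4/3 - I*sqrt(16601)/6 ≈ 1.3333 - 21.474*I)
K = -10044/25 (K = -3*(-192 - 1*(-6))*(-18)/25 = -3*(-192 + 6)*(-18)/25 = -(-558)*(-18)/25 = -3*3348/25 = -10044/25 ≈ -401.76)
K - l = -10044/25 - (4/3 - I*sqrt(16601)/6) = -10044/25 + (-4/3 + I*sqrt(16601)/6) = -30232/75 + I*sqrt(16601)/6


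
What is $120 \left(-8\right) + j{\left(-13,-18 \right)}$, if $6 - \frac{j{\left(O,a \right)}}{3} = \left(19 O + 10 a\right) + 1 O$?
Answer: $378$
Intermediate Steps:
$j{\left(O,a \right)} = 18 - 60 O - 30 a$ ($j{\left(O,a \right)} = 18 - 3 \left(\left(19 O + 10 a\right) + 1 O\right) = 18 - 3 \left(\left(10 a + 19 O\right) + O\right) = 18 - 3 \left(10 a + 20 O\right) = 18 - \left(30 a + 60 O\right) = 18 - 60 O - 30 a$)
$120 \left(-8\right) + j{\left(-13,-18 \right)} = 120 \left(-8\right) - -1338 = -960 + \left(18 + 780 + 540\right) = -960 + 1338 = 378$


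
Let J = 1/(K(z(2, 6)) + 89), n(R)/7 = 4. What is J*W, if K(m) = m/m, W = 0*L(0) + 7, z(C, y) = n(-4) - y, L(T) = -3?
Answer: 7/90 ≈ 0.077778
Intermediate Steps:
n(R) = 28 (n(R) = 7*4 = 28)
z(C, y) = 28 - y
W = 7 (W = 0*(-3) + 7 = 0 + 7 = 7)
K(m) = 1
J = 1/90 (J = 1/(1 + 89) = 1/90 ≈ 0.011111)
J*W = (1/90)*7 = 7/90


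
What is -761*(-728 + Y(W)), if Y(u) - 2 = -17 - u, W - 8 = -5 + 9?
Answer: 574555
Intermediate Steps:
W = 12 (W = 8 + (-5 + 9) = 8 + 4 = 12)
Y(u) = -15 - u (Y(u) = 2 + (-17 - u) = -15 - u)
-761*(-728 + Y(W)) = -761*(-728 + (-15 - 1*12)) = -761*(-728 + (-15 - 12)) = -761*(-728 - 27) = -761*(-755) = 574555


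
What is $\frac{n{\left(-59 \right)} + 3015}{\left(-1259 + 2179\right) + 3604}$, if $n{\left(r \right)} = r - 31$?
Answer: $\frac{75}{116} \approx 0.64655$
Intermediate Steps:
$n{\left(r \right)} = -31 + r$ ($n{\left(r \right)} = r - 31 = -31 + r$)
$\frac{n{\left(-59 \right)} + 3015}{\left(-1259 + 2179\right) + 3604} = \frac{\left(-31 - 59\right) + 3015}{\left(-1259 + 2179\right) + 3604} = \frac{-90 + 3015}{920 + 3604} = \frac{2925}{4524} = 2925 \cdot \frac{1}{4524} = \frac{75}{116}$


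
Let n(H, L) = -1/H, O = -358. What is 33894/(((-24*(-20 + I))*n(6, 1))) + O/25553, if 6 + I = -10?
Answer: -48119163/204424 ≈ -235.39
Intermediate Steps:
I = -16 (I = -6 - 10 = -16)
33894/(((-24*(-20 + I))*n(6, 1))) + O/25553 = 33894/(((-24*(-20 - 16))*(-1/6))) - 358/25553 = 33894/(((-24*(-36))*(-1*⅙))) - 358*1/25553 = 33894/((864*(-⅙))) - 358/25553 = 33894/(-144) - 358/25553 = 33894*(-1/144) - 358/25553 = -1883/8 - 358/25553 = -48119163/204424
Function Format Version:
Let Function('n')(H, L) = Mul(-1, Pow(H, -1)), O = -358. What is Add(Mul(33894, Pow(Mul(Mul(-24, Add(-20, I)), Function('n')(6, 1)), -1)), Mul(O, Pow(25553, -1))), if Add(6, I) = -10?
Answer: Rational(-48119163, 204424) ≈ -235.39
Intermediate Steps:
I = -16 (I = Add(-6, -10) = -16)
Add(Mul(33894, Pow(Mul(Mul(-24, Add(-20, I)), Function('n')(6, 1)), -1)), Mul(O, Pow(25553, -1))) = Add(Mul(33894, Pow(Mul(Mul(-24, Add(-20, -16)), Mul(-1, Pow(6, -1))), -1)), Mul(-358, Pow(25553, -1))) = Add(Mul(33894, Pow(Mul(Mul(-24, -36), Mul(-1, Rational(1, 6))), -1)), Mul(-358, Rational(1, 25553))) = Add(Mul(33894, Pow(Mul(864, Rational(-1, 6)), -1)), Rational(-358, 25553)) = Add(Mul(33894, Pow(-144, -1)), Rational(-358, 25553)) = Add(Mul(33894, Rational(-1, 144)), Rational(-358, 25553)) = Add(Rational(-1883, 8), Rational(-358, 25553)) = Rational(-48119163, 204424)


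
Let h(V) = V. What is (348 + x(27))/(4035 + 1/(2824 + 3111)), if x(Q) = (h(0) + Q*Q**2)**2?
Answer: 2299342667595/23947726 ≈ 96015.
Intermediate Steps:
x(Q) = Q**6 (x(Q) = (0 + Q*Q**2)**2 = (0 + Q**3)**2 = (Q**3)**2 = Q**6)
(348 + x(27))/(4035 + 1/(2824 + 3111)) = (348 + 27**6)/(4035 + 1/(2824 + 3111)) = (348 + 387420489)/(4035 + 1/5935) = 387420837/(4035 + 1/5935) = 387420837/(23947726/5935) = 387420837*(5935/23947726) = 2299342667595/23947726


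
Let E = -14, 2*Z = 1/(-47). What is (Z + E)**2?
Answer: 1734489/8836 ≈ 196.30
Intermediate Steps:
Z = -1/94 (Z = (1/2)/(-47) = (1/2)*(-1/47) = -1/94 ≈ -0.010638)
(Z + E)**2 = (-1/94 - 14)**2 = (-1317/94)**2 = 1734489/8836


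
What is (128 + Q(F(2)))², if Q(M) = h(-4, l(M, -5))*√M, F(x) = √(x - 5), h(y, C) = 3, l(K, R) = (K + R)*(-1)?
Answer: (128 + 3*3^(¼)*√I)² ≈ 17099.0 + 730.29*I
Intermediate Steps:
l(K, R) = -K - R
F(x) = √(-5 + x)
Q(M) = 3*√M
(128 + Q(F(2)))² = (128 + 3*√(√(-5 + 2)))² = (128 + 3*√(√(-3)))² = (128 + 3*√(I*√3))² = (128 + 3*(3^(¼)*√I))² = (128 + 3*3^(¼)*√I)²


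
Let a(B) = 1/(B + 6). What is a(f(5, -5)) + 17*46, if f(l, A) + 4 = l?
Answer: 5475/7 ≈ 782.14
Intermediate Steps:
f(l, A) = -4 + l
a(B) = 1/(6 + B)
a(f(5, -5)) + 17*46 = 1/(6 + (-4 + 5)) + 17*46 = 1/(6 + 1) + 782 = 1/7 + 782 = ⅐ + 782 = 5475/7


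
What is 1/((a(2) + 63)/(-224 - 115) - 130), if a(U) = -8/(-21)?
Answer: -7119/926801 ≈ -0.0076813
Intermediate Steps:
a(U) = 8/21 (a(U) = -8*(-1/21) = 8/21)
1/((a(2) + 63)/(-224 - 115) - 130) = 1/((8/21 + 63)/(-224 - 115) - 130) = 1/((1331/21)/(-339) - 130) = 1/((1331/21)*(-1/339) - 130) = 1/(-1331/7119 - 130) = 1/(-926801/7119) = -7119/926801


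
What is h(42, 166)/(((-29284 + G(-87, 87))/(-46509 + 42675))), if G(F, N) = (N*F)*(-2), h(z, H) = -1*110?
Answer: -19170/643 ≈ -29.813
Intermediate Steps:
h(z, H) = -110
G(F, N) = -2*F*N (G(F, N) = (F*N)*(-2) = -2*F*N)
h(42, 166)/(((-29284 + G(-87, 87))/(-46509 + 42675))) = -110*(-46509 + 42675)/(-29284 - 2*(-87)*87) = -110*(-3834/(-29284 + 15138)) = -110/((-14146*(-1/3834))) = -110/7073/1917 = -110*1917/7073 = -19170/643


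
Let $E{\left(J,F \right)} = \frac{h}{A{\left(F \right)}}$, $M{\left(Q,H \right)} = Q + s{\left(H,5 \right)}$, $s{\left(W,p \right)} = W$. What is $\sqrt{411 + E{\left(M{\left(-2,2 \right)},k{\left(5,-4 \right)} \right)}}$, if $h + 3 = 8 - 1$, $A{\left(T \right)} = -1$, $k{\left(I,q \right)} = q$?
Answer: $\sqrt{407} \approx 20.174$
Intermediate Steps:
$h = 4$ ($h = -3 + \left(8 - 1\right) = -3 + 7 = 4$)
$M{\left(Q,H \right)} = H + Q$ ($M{\left(Q,H \right)} = Q + H = H + Q$)
$E{\left(J,F \right)} = -4$ ($E{\left(J,F \right)} = \frac{4}{-1} = 4 \left(-1\right) = -4$)
$\sqrt{411 + E{\left(M{\left(-2,2 \right)},k{\left(5,-4 \right)} \right)}} = \sqrt{411 - 4} = \sqrt{407}$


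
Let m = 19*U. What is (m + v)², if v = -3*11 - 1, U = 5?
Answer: 3721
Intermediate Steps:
m = 95 (m = 19*5 = 95)
v = -34 (v = -33 - 1 = -34)
(m + v)² = (95 - 34)² = 61² = 3721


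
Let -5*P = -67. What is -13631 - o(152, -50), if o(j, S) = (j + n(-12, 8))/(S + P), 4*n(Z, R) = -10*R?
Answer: -831271/61 ≈ -13627.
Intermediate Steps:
n(Z, R) = -5*R/2 (n(Z, R) = (-10*R)/4 = -5*R/2)
P = 67/5 (P = -⅕*(-67) = 67/5 ≈ 13.400)
o(j, S) = (-20 + j)/(67/5 + S) (o(j, S) = (j - 5/2*8)/(S + 67/5) = (j - 20)/(67/5 + S) = (-20 + j)/(67/5 + S))
-13631 - o(152, -50) = -13631 - 5*(-20 + 152)/(67 + 5*(-50)) = -13631 - 5*132/(67 - 250) = -13631 - 5*132/(-183) = -13631 - 5*(-1)*132/183 = -13631 - 1*(-220/61) = -13631 + 220/61 = -831271/61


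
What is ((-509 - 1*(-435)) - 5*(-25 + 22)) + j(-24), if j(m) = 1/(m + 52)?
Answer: -1651/28 ≈ -58.964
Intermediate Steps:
j(m) = 1/(52 + m)
((-509 - 1*(-435)) - 5*(-25 + 22)) + j(-24) = ((-509 - 1*(-435)) - 5*(-25 + 22)) + 1/(52 - 24) = ((-509 + 435) - 5*(-3)) + 1/28 = (-74 + 15) + 1/28 = -59 + 1/28 = -1651/28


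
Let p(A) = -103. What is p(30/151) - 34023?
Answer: -34126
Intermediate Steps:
p(30/151) - 34023 = -103 - 34023 = -34126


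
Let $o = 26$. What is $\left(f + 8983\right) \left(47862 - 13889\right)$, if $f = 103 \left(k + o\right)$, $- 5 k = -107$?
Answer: $\frac{2355212198}{5} \approx 4.7104 \cdot 10^{8}$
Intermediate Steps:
$k = \frac{107}{5}$ ($k = \left(- \frac{1}{5}\right) \left(-107\right) = \frac{107}{5} \approx 21.4$)
$f = \frac{24411}{5}$ ($f = 103 \left(\frac{107}{5} + 26\right) = 103 \cdot \frac{237}{5} = \frac{24411}{5} \approx 4882.2$)
$\left(f + 8983\right) \left(47862 - 13889\right) = \left(\frac{24411}{5} + 8983\right) \left(47862 - 13889\right) = \frac{69326}{5} \cdot 33973 = \frac{2355212198}{5}$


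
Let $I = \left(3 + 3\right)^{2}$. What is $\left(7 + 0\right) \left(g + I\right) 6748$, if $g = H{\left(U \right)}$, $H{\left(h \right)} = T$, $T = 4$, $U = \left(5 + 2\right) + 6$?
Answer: $1889440$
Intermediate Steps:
$U = 13$ ($U = 7 + 6 = 13$)
$H{\left(h \right)} = 4$
$g = 4$
$I = 36$ ($I = 6^{2} = 36$)
$\left(7 + 0\right) \left(g + I\right) 6748 = \left(7 + 0\right) \left(4 + 36\right) 6748 = 7 \cdot 40 \cdot 6748 = 280 \cdot 6748 = 1889440$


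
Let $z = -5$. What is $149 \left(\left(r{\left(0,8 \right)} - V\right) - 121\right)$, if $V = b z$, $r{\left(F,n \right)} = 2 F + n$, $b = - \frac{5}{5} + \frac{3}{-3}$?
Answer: $-18327$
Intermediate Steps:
$b = -2$ ($b = \left(-5\right) \frac{1}{5} + 3 \left(- \frac{1}{3}\right) = -1 - 1 = -2$)
$r{\left(F,n \right)} = n + 2 F$
$V = 10$ ($V = \left(-2\right) \left(-5\right) = 10$)
$149 \left(\left(r{\left(0,8 \right)} - V\right) - 121\right) = 149 \left(\left(\left(8 + 2 \cdot 0\right) - 10\right) - 121\right) = 149 \left(\left(\left(8 + 0\right) - 10\right) - 121\right) = 149 \left(\left(8 - 10\right) - 121\right) = 149 \left(-2 - 121\right) = 149 \left(-123\right) = -18327$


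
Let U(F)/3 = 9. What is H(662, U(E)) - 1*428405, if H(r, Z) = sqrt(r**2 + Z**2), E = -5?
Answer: -428405 + sqrt(438973) ≈ -4.2774e+5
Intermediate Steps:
U(F) = 27 (U(F) = 3*9 = 27)
H(r, Z) = sqrt(Z**2 + r**2)
H(662, U(E)) - 1*428405 = sqrt(27**2 + 662**2) - 1*428405 = sqrt(729 + 438244) - 428405 = sqrt(438973) - 428405 = -428405 + sqrt(438973)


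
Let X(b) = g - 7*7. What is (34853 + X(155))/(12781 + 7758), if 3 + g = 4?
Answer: 34805/20539 ≈ 1.6946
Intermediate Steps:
g = 1 (g = -3 + 4 = 1)
X(b) = -48 (X(b) = 1 - 7*7 = 1 - 49 = -48)
(34853 + X(155))/(12781 + 7758) = (34853 - 48)/(12781 + 7758) = 34805/20539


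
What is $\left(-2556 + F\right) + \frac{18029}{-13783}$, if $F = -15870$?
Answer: $- \frac{23089417}{1253} \approx -18427.0$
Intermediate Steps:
$\left(-2556 + F\right) + \frac{18029}{-13783} = \left(-2556 - 15870\right) + \frac{18029}{-13783} = -18426 + 18029 \left(- \frac{1}{13783}\right) = -18426 - \frac{1639}{1253} = - \frac{23089417}{1253}$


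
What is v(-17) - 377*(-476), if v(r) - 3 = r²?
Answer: 179744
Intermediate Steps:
v(r) = 3 + r²
v(-17) - 377*(-476) = (3 + (-17)²) - 377*(-476) = (3 + 289) + 179452 = 292 + 179452 = 179744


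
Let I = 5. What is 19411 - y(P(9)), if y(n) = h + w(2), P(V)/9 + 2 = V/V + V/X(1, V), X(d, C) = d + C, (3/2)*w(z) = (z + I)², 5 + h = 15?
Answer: 58105/3 ≈ 19368.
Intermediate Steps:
h = 10 (h = -5 + 15 = 10)
w(z) = 2*(5 + z)²/3 (w(z) = 2*(z + 5)²/3 = 2*(5 + z)²/3)
X(d, C) = C + d
P(V) = -9 + 9*V/(1 + V) (P(V) = -18 + 9*(V/V + V/(V + 1)) = -18 + 9*(1 + V/(1 + V)) = -18 + (9 + 9*V/(1 + V)) = -9 + 9*V/(1 + V))
y(n) = 128/3 (y(n) = 10 + 2*(5 + 2)²/3 = 10 + (⅔)*7² = 10 + (⅔)*49 = 10 + 98/3 = 128/3)
19411 - y(P(9)) = 19411 - 1*128/3 = 19411 - 128/3 = 58105/3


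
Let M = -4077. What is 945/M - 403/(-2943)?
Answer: -42152/444393 ≈ -0.094853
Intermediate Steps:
945/M - 403/(-2943) = 945/(-4077) - 403/(-2943) = 945*(-1/4077) - 403*(-1/2943) = -35/151 + 403/2943 = -42152/444393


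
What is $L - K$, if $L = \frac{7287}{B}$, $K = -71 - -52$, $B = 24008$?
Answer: $\frac{463439}{24008} \approx 19.304$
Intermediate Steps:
$K = -19$ ($K = -71 + 52 = -19$)
$L = \frac{7287}{24008} \approx 0.30352$
$L - K = \frac{7287}{24008} - -19 = \frac{7287}{24008} + 19 = \frac{463439}{24008}$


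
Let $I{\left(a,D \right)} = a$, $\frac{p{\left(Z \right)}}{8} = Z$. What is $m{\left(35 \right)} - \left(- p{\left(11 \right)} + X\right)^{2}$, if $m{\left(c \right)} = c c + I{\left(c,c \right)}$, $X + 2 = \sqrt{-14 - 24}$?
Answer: $-6802 + 180 i \sqrt{38} \approx -6802.0 + 1109.6 i$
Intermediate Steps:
$p{\left(Z \right)} = 8 Z$
$X = -2 + i \sqrt{38}$ ($X = -2 + \sqrt{-14 - 24} = -2 + \sqrt{-38} = -2 + i \sqrt{38} \approx -2.0 + 6.1644 i$)
$m{\left(c \right)} = c + c^{2}$ ($m{\left(c \right)} = c c + c = c^{2} + c = c + c^{2}$)
$m{\left(35 \right)} - \left(- p{\left(11 \right)} + X\right)^{2} = 35 \left(1 + 35\right) - \left(- 8 \cdot 11 - \left(2 - i \sqrt{38}\right)\right)^{2} = 35 \cdot 36 - \left(\left(-1\right) 88 - \left(2 - i \sqrt{38}\right)\right)^{2} = 1260 - \left(-88 - \left(2 - i \sqrt{38}\right)\right)^{2} = 1260 - \left(-90 + i \sqrt{38}\right)^{2}$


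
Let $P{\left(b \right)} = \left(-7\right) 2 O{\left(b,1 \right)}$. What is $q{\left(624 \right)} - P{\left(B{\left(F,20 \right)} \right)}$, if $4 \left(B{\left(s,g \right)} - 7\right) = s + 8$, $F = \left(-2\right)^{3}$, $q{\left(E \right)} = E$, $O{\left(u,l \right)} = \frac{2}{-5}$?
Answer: $\frac{3092}{5} \approx 618.4$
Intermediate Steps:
$O{\left(u,l \right)} = - \frac{2}{5}$ ($O{\left(u,l \right)} = 2 \left(- \frac{1}{5}\right) = - \frac{2}{5}$)
$F = -8$
$B{\left(s,g \right)} = 9 + \frac{s}{4}$ ($B{\left(s,g \right)} = 7 + \frac{s + 8}{4} = 7 + \frac{8 + s}{4} = 7 + \left(2 + \frac{s}{4}\right) = 9 + \frac{s}{4}$)
$P{\left(b \right)} = \frac{28}{5}$ ($P{\left(b \right)} = \left(-7\right) 2 \left(- \frac{2}{5}\right) = \left(-14\right) \left(- \frac{2}{5}\right) = \frac{28}{5}$)
$q{\left(624 \right)} - P{\left(B{\left(F,20 \right)} \right)} = 624 - \frac{28}{5} = \frac{3092}{5}$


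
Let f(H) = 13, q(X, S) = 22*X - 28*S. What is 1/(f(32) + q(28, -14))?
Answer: 1/1021 ≈ 0.00097943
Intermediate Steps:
q(X, S) = -28*S + 22*X
1/(f(32) + q(28, -14)) = 1/(13 + (-28*(-14) + 22*28)) = 1/(13 + (392 + 616)) = 1/(13 + 1008) = 1/1021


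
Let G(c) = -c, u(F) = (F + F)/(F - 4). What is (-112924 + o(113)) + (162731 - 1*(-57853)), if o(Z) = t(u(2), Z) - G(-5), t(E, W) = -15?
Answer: 107640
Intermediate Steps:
u(F) = 2*F/(-4 + F) (u(F) = (2*F)/(-4 + F) = 2*F/(-4 + F))
o(Z) = -20 (o(Z) = -15 - (-1)*(-5) = -15 - 1*5 = -15 - 5 = -20)
(-112924 + o(113)) + (162731 - 1*(-57853)) = (-112924 - 20) + (162731 - 1*(-57853)) = -112944 + (162731 + 57853) = -112944 + 220584 = 107640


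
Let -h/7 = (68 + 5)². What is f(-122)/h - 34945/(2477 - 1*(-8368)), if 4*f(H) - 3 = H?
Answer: -618011/191844 ≈ -3.2214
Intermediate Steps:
h = -37303 (h = -7*(68 + 5)² = -7*73² = -7*5329 = -37303)
f(H) = ¾ + H/4
f(-122)/h - 34945/(2477 - 1*(-8368)) = (¾ + (¼)*(-122))/(-37303) - 34945/(2477 - 1*(-8368)) = (¾ - 61/2)*(-1/37303) - 34945/(2477 + 8368) = -119/4*(-1/37303) - 34945/10845 = 17/21316 - 34945*1/10845 = 17/21316 - 29/9 = -618011/191844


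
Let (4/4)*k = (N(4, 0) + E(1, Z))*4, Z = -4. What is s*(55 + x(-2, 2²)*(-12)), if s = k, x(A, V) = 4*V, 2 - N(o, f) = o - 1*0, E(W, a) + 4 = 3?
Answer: 1644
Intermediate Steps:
E(W, a) = -1 (E(W, a) = -4 + 3 = -1)
N(o, f) = 2 - o (N(o, f) = 2 - (o - 1*0) = 2 - (o + 0) = 2 - o)
k = -12 (k = ((2 - 1*4) - 1)*4 = ((2 - 4) - 1)*4 = (-2 - 1)*4 = -3*4 = -12)
s = -12
s*(55 + x(-2, 2²)*(-12)) = -12*(55 + (4*2²)*(-12)) = -12*(55 + (4*4)*(-12)) = -12*(55 + 16*(-12)) = -12*(55 - 192) = -12*(-137) = 1644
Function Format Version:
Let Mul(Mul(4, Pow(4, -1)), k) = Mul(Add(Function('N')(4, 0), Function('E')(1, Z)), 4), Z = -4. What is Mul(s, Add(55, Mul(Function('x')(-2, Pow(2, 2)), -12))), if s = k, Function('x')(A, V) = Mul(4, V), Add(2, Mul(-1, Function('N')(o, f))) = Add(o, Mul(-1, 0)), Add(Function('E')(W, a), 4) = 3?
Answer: 1644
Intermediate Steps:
Function('E')(W, a) = -1 (Function('E')(W, a) = Add(-4, 3) = -1)
Function('N')(o, f) = Add(2, Mul(-1, o)) (Function('N')(o, f) = Add(2, Mul(-1, Add(o, Mul(-1, 0)))) = Add(2, Mul(-1, Add(o, 0))) = Add(2, Mul(-1, o)))
k = -12 (k = Mul(Add(Add(2, Mul(-1, 4)), -1), 4) = Mul(Add(Add(2, -4), -1), 4) = Mul(Add(-2, -1), 4) = Mul(-3, 4) = -12)
s = -12
Mul(s, Add(55, Mul(Function('x')(-2, Pow(2, 2)), -12))) = Mul(-12, Add(55, Mul(Mul(4, Pow(2, 2)), -12))) = Mul(-12, Add(55, Mul(Mul(4, 4), -12))) = Mul(-12, Add(55, Mul(16, -12))) = Mul(-12, Add(55, -192)) = Mul(-12, -137) = 1644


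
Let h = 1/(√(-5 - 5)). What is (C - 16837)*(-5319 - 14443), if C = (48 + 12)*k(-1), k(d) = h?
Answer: 332732794 + 118572*I*√10 ≈ 3.3273e+8 + 3.7496e+5*I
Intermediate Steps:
h = -I*√10/10 (h = 1/(√(-10)) = 1/(I*√10) = -I*√10/10 ≈ -0.31623*I)
k(d) = -I*√10/10
C = -6*I*√10 (C = (48 + 12)*(-I*√10/10) = 60*(-I*√10/10) = -6*I*√10 ≈ -18.974*I)
(C - 16837)*(-5319 - 14443) = (-6*I*√10 - 16837)*(-5319 - 14443) = (-16837 - 6*I*√10)*(-19762) = 332732794 + 118572*I*√10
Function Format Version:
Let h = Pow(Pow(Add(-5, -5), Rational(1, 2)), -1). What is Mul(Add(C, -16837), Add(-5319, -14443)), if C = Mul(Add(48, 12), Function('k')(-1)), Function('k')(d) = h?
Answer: Add(332732794, Mul(118572, I, Pow(10, Rational(1, 2)))) ≈ Add(3.3273e+8, Mul(3.7496e+5, I))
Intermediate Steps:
h = Mul(Rational(-1, 10), I, Pow(10, Rational(1, 2))) (h = Pow(Pow(-10, Rational(1, 2)), -1) = Pow(Mul(I, Pow(10, Rational(1, 2))), -1) = Mul(Rational(-1, 10), I, Pow(10, Rational(1, 2))) ≈ Mul(-0.31623, I))
Function('k')(d) = Mul(Rational(-1, 10), I, Pow(10, Rational(1, 2)))
C = Mul(-6, I, Pow(10, Rational(1, 2))) (C = Mul(Add(48, 12), Mul(Rational(-1, 10), I, Pow(10, Rational(1, 2)))) = Mul(60, Mul(Rational(-1, 10), I, Pow(10, Rational(1, 2)))) = Mul(-6, I, Pow(10, Rational(1, 2))) ≈ Mul(-18.974, I))
Mul(Add(C, -16837), Add(-5319, -14443)) = Mul(Add(Mul(-6, I, Pow(10, Rational(1, 2))), -16837), Add(-5319, -14443)) = Mul(Add(-16837, Mul(-6, I, Pow(10, Rational(1, 2)))), -19762) = Add(332732794, Mul(118572, I, Pow(10, Rational(1, 2))))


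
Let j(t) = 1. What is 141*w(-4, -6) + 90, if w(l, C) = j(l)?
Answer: 231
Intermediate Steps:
w(l, C) = 1
141*w(-4, -6) + 90 = 141*1 + 90 = 141 + 90 = 231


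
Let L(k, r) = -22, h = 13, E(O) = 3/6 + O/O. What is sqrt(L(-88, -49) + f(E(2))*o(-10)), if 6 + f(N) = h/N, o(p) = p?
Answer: I*sqrt(438)/3 ≈ 6.9762*I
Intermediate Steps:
E(O) = 3/2 (E(O) = 3*(1/6) + 1 = 1/2 + 1 = 3/2)
f(N) = -6 + 13/N
sqrt(L(-88, -49) + f(E(2))*o(-10)) = sqrt(-22 + (-6 + 13/(3/2))*(-10)) = sqrt(-22 + (-6 + 13*(2/3))*(-10)) = sqrt(-22 + (-6 + 26/3)*(-10)) = sqrt(-22 + (8/3)*(-10)) = sqrt(-22 - 80/3) = sqrt(-146/3) = I*sqrt(438)/3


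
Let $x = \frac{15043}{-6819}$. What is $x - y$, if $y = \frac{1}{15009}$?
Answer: $- \frac{75262402}{34115457} \approx -2.2061$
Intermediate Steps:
$y = \frac{1}{15009} \approx 6.6627 \cdot 10^{-5}$
$x = - \frac{15043}{6819}$ ($x = 15043 \left(- \frac{1}{6819}\right) = - \frac{15043}{6819} \approx -2.206$)
$x - y = - \frac{15043}{6819} - \frac{1}{15009} = - \frac{75262402}{34115457}$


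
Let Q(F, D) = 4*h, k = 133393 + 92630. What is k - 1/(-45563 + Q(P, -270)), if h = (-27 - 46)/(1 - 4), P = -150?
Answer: 30828859134/136397 ≈ 2.2602e+5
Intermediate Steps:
h = 73/3 (h = -73/(-3) = -73*(-⅓) = 73/3 ≈ 24.333)
k = 226023
Q(F, D) = 292/3 (Q(F, D) = 4*(73/3) = 292/3)
k - 1/(-45563 + Q(P, -270)) = 226023 - 1/(-45563 + 292/3) = 226023 - 1/(-136397/3) = 226023 - 1*(-3/136397) = 226023 + 3/136397 = 30828859134/136397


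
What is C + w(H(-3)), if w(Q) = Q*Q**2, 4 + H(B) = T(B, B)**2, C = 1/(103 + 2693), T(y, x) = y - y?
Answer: -178943/2796 ≈ -64.000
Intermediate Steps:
T(y, x) = 0
C = 1/2796 ≈ 0.00035765
H(B) = -4 (H(B) = -4 + 0**2 = -4 + 0 = -4)
w(Q) = Q**3
C + w(H(-3)) = 1/2796 + (-4)**3 = 1/2796 - 64 = -178943/2796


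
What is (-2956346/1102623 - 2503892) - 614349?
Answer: -3438247202489/1102623 ≈ -3.1182e+6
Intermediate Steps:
(-2956346/1102623 - 2503892) - 614349 = -2760851865062/1102623 - 614349 = -3438247202489/1102623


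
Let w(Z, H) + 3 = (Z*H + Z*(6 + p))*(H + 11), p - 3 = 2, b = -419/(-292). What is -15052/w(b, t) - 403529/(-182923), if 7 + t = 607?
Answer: 62316277335735/28612929621029 ≈ 2.1779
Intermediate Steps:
b = 419/292 (b = -419*(-1/292) = 419/292 ≈ 1.4349)
p = 5 (p = 3 + 2 = 5)
t = 600 (t = -7 + 607 = 600)
w(Z, H) = -3 + (11 + H)*(11*Z + H*Z) (w(Z, H) = -3 + (Z*H + Z*(6 + 5))*(H + 11) = -3 + (H*Z + Z*11)*(11 + H) = -3 + (H*Z + 11*Z)*(11 + H) = -3 + (11*Z + H*Z)*(11 + H) = -3 + (11 + H)*(11*Z + H*Z))
-15052/w(b, t) - 403529/(-182923) = -15052/(-3 + 121*(419/292) + (419/292)*600² + 22*600*(419/292)) - 403529/(-182923) = -15052/(-3 + 50699/292 + (419/292)*360000 + 1382700/73) - 403529*(-1/182923) = -15052/(-3 + 50699/292 + 37710000/73 + 1382700/73) + 403529/182923 = -15052/156420623/292 + 403529/182923 = -15052*292/156420623 + 403529/182923 = -4395184/156420623 + 403529/182923 = 62316277335735/28612929621029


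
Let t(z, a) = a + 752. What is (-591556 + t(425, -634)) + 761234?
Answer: 169796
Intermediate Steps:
t(z, a) = 752 + a
(-591556 + t(425, -634)) + 761234 = (-591556 + (752 - 634)) + 761234 = (-591556 + 118) + 761234 = -591438 + 761234 = 169796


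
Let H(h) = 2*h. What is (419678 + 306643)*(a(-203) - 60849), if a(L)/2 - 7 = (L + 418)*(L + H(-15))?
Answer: -116955839025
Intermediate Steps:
a(L) = 14 + 2*(-30 + L)*(418 + L) (a(L) = 14 + 2*((L + 418)*(L + 2*(-15))) = 14 + 2*((418 + L)*(L - 30)) = 14 + 2*((418 + L)*(-30 + L)) = 14 + 2*((-30 + L)*(418 + L)) = 14 + 2*(-30 + L)*(418 + L))
(419678 + 306643)*(a(-203) - 60849) = (419678 + 306643)*((-25066 + 2*(-203)² + 776*(-203)) - 60849) = 726321*((-25066 + 2*41209 - 157528) - 60849) = 726321*((-25066 + 82418 - 157528) - 60849) = 726321*(-100176 - 60849) = 726321*(-161025) = -116955839025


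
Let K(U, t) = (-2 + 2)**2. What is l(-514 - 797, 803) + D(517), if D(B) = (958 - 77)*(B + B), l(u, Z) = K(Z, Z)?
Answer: 910954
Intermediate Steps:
K(U, t) = 0 (K(U, t) = 0**2 = 0)
l(u, Z) = 0
D(B) = 1762*B (D(B) = 881*(2*B) = 1762*B)
l(-514 - 797, 803) + D(517) = 0 + 1762*517 = 0 + 910954 = 910954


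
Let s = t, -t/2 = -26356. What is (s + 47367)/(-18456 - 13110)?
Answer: -100079/31566 ≈ -3.1705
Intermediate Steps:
t = 52712 (t = -2*(-26356) = 52712)
s = 52712
(s + 47367)/(-18456 - 13110) = (52712 + 47367)/(-18456 - 13110) = 100079/(-31566) = 100079*(-1/31566) = -100079/31566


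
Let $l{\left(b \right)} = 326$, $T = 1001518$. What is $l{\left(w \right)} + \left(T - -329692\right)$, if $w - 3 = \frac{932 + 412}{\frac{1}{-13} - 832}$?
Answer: $1331536$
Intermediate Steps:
$w = \frac{14979}{10817}$ ($w = 3 + \frac{932 + 412}{\frac{1}{-13} - 832} = 3 + \frac{1344}{- \frac{1}{13} - 832} = 3 + \frac{1344}{- \frac{10817}{13}} = 3 + 1344 \left(- \frac{13}{10817}\right) = 3 - \frac{17472}{10817} = \frac{14979}{10817} \approx 1.3848$)
$l{\left(w \right)} + \left(T - -329692\right) = 326 + \left(1001518 - -329692\right) = 326 + \left(1001518 + 329692\right) = 326 + 1331210 = 1331536$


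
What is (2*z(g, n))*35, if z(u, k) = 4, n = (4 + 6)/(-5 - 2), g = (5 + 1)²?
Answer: 280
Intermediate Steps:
g = 36 (g = 6² = 36)
n = -10/7 (n = 10/(-7) = 10*(-⅐) = -10/7 ≈ -1.4286)
(2*z(g, n))*35 = (2*4)*35 = 8*35 = 280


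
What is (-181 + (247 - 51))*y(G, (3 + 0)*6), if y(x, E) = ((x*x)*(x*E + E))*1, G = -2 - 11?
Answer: -547560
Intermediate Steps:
G = -13
y(x, E) = x²*(E + E*x) (y(x, E) = (x²*(E*x + E))*1 = (x²*(E + E*x))*1 = x²*(E + E*x))
(-181 + (247 - 51))*y(G, (3 + 0)*6) = (-181 + (247 - 51))*(((3 + 0)*6)*(-13)²*(1 - 13)) = (-181 + 196)*((3*6)*169*(-12)) = 15*(18*169*(-12)) = 15*(-36504) = -547560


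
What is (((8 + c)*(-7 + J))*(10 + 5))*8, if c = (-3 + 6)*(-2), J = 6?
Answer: -240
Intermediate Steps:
c = -6 (c = 3*(-2) = -6)
(((8 + c)*(-7 + J))*(10 + 5))*8 = (((8 - 6)*(-7 + 6))*(10 + 5))*8 = ((2*(-1))*15)*8 = -2*15*8 = -30*8 = -240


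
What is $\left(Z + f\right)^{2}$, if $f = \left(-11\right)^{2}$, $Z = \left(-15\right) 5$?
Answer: $2116$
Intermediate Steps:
$Z = -75$
$f = 121$
$\left(Z + f\right)^{2} = \left(-75 + 121\right)^{2} = 46^{2} = 2116$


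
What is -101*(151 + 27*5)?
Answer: -28886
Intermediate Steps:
-101*(151 + 27*5) = -101*(151 + 135) = -101*286 = -28886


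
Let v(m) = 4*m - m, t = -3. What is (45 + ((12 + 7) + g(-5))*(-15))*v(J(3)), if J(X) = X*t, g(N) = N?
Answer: 4455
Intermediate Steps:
J(X) = -3*X (J(X) = X*(-3) = -3*X)
v(m) = 3*m
(45 + ((12 + 7) + g(-5))*(-15))*v(J(3)) = (45 + ((12 + 7) - 5)*(-15))*(3*(-3*3)) = (45 + (19 - 5)*(-15))*(3*(-9)) = (45 + 14*(-15))*(-27) = (45 - 210)*(-27) = -165*(-27) = 4455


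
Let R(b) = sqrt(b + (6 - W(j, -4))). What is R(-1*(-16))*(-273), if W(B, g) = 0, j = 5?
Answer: -273*sqrt(22) ≈ -1280.5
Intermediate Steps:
R(b) = sqrt(6 + b) (R(b) = sqrt(b + (6 - 1*0)) = sqrt(b + (6 + 0)) = sqrt(b + 6) = sqrt(6 + b))
R(-1*(-16))*(-273) = sqrt(6 - 1*(-16))*(-273) = sqrt(6 + 16)*(-273) = sqrt(22)*(-273) = -273*sqrt(22)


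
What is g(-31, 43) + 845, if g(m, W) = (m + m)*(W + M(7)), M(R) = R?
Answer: -2255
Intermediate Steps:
g(m, W) = 2*m*(7 + W) (g(m, W) = (m + m)*(W + 7) = (2*m)*(7 + W) = 2*m*(7 + W))
g(-31, 43) + 845 = 2*(-31)*(7 + 43) + 845 = 2*(-31)*50 + 845 = -3100 + 845 = -2255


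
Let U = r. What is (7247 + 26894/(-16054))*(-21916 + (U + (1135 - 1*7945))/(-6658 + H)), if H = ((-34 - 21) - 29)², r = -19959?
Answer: -254422941799407/1597373 ≈ -1.5928e+8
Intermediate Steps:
U = -19959
H = 7056 (H = (-55 - 29)² = (-84)² = 7056)
(7247 + 26894/(-16054))*(-21916 + (U + (1135 - 1*7945))/(-6658 + H)) = (7247 + 26894/(-16054))*(-21916 + (-19959 + (1135 - 1*7945))/(-6658 + 7056)) = (7247 + 26894*(-1/16054))*(-21916 + (-19959 + (1135 - 7945))/398) = (7247 - 13447/8027)*(-21916 + (-19959 - 6810)*(1/398)) = 58158222*(-21916 - 26769*1/398)/8027 = 58158222*(-21916 - 26769/398)/8027 = (58158222/8027)*(-8749337/398) = -254422941799407/1597373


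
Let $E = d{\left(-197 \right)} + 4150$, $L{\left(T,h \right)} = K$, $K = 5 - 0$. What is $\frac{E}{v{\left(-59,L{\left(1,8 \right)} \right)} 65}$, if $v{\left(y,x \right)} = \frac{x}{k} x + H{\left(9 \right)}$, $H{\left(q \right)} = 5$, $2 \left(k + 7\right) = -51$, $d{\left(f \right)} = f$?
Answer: $\frac{3953}{275} \approx 14.375$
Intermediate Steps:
$K = 5$ ($K = 5 + 0 = 5$)
$k = - \frac{65}{2}$ ($k = -7 + \frac{1}{2} \left(-51\right) = -7 - \frac{51}{2} = - \frac{65}{2} \approx -32.5$)
$L{\left(T,h \right)} = 5$
$v{\left(y,x \right)} = 5 - \frac{2 x^{2}}{65}$ ($v{\left(y,x \right)} = \frac{x}{- \frac{65}{2}} x + 5 = x \left(- \frac{2}{65}\right) x + 5 = - \frac{2 x}{65} x + 5 = - \frac{2 x^{2}}{65} + 5 = 5 - \frac{2 x^{2}}{65}$)
$E = 3953$ ($E = -197 + 4150 = 3953$)
$\frac{E}{v{\left(-59,L{\left(1,8 \right)} \right)} 65} = \frac{3953}{\left(5 - \frac{2 \cdot 5^{2}}{65}\right) 65} = \frac{3953}{\left(5 - \frac{10}{13}\right) 65} = \frac{3953}{\frac{55}{13} \cdot 65} = \frac{3953}{275}$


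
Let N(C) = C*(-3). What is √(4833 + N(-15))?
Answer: 3*√542 ≈ 69.843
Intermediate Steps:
N(C) = -3*C
√(4833 + N(-15)) = √(4833 - 3*(-15)) = √(4833 + 45) = √4878 = 3*√542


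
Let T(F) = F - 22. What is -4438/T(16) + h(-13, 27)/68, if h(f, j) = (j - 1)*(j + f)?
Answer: 37996/51 ≈ 745.02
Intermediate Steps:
h(f, j) = (-1 + j)*(f + j)
T(F) = -22 + F
-4438/T(16) + h(-13, 27)/68 = -4438/(-22 + 16) + (27² - 1*(-13) - 1*27 - 13*27)/68 = -4438/(-6) + (729 + 13 - 27 - 351)*(1/68) = -4438*(-⅙) + 364*(1/68) = 2219/3 + 91/17 = 37996/51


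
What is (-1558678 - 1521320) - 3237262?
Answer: -6317260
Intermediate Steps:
(-1558678 - 1521320) - 3237262 = -3079998 - 3237262 = -6317260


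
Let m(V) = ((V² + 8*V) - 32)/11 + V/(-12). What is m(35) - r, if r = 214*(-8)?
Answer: 243275/132 ≈ 1843.0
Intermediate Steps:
r = -1712
m(V) = -32/11 + V²/11 + 85*V/132 (m(V) = (-32 + V² + 8*V)*(1/11) + V*(-1/12) = (-32/11 + V²/11 + 8*V/11) - V/12 = -32/11 + V²/11 + 85*V/132)
m(35) - r = (-32/11 + (1/11)*35² + (85/132)*35) - 1*(-1712) = (-32/11 + (1/11)*1225 + 2975/132) + 1712 = (-32/11 + 1225/11 + 2975/132) + 1712 = 17291/132 + 1712 = 243275/132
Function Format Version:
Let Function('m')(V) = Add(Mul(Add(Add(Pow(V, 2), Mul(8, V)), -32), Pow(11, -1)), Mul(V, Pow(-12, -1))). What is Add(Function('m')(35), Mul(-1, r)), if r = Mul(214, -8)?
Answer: Rational(243275, 132) ≈ 1843.0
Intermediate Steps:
r = -1712
Function('m')(V) = Add(Rational(-32, 11), Mul(Rational(1, 11), Pow(V, 2)), Mul(Rational(85, 132), V)) (Function('m')(V) = Add(Mul(Add(-32, Pow(V, 2), Mul(8, V)), Rational(1, 11)), Mul(V, Rational(-1, 12))) = Add(Add(Rational(-32, 11), Mul(Rational(1, 11), Pow(V, 2)), Mul(Rational(8, 11), V)), Mul(Rational(-1, 12), V)) = Add(Rational(-32, 11), Mul(Rational(1, 11), Pow(V, 2)), Mul(Rational(85, 132), V)))
Add(Function('m')(35), Mul(-1, r)) = Add(Add(Rational(-32, 11), Mul(Rational(1, 11), Pow(35, 2)), Mul(Rational(85, 132), 35)), Mul(-1, -1712)) = Add(Add(Rational(-32, 11), Mul(Rational(1, 11), 1225), Rational(2975, 132)), 1712) = Add(Add(Rational(-32, 11), Rational(1225, 11), Rational(2975, 132)), 1712) = Add(Rational(17291, 132), 1712) = Rational(243275, 132)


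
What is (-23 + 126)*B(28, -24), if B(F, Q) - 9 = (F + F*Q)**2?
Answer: 42718735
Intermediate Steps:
B(F, Q) = 9 + (F + F*Q)**2
(-23 + 126)*B(28, -24) = (-23 + 126)*(9 + 28**2*(1 - 24)**2) = 103*(9 + 784*(-23)**2) = 103*(9 + 784*529) = 103*(9 + 414736) = 103*414745 = 42718735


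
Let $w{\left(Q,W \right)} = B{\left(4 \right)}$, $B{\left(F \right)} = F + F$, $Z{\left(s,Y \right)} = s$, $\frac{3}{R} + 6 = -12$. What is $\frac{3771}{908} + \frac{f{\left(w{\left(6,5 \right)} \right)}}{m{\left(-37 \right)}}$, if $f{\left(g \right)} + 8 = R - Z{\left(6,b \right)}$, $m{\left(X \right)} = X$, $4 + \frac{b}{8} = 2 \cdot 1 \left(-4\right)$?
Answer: $\frac{457171}{100788} \approx 4.536$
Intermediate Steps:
$b = -96$ ($b = -32 + 8 \cdot 2 \cdot 1 \left(-4\right) = -32 + 8 \cdot 2 \left(-4\right) = -32 + 8 \left(-8\right) = -32 - 64 = -96$)
$R = - \frac{1}{6}$ ($R = \frac{3}{-6 - 12} = \frac{3}{-18} = 3 \left(- \frac{1}{18}\right) = - \frac{1}{6} \approx -0.16667$)
$B{\left(F \right)} = 2 F$
$w{\left(Q,W \right)} = 8$ ($w{\left(Q,W \right)} = 2 \cdot 4 = 8$)
$f{\left(g \right)} = - \frac{85}{6}$ ($f{\left(g \right)} = -8 - \frac{37}{6} = - \frac{85}{6}$)
$\frac{3771}{908} + \frac{f{\left(w{\left(6,5 \right)} \right)}}{m{\left(-37 \right)}} = \frac{3771}{908} - \frac{85}{6 \left(-37\right)} = 3771 \cdot \frac{1}{908} - - \frac{85}{222} = \frac{3771}{908} + \frac{85}{222} = \frac{457171}{100788}$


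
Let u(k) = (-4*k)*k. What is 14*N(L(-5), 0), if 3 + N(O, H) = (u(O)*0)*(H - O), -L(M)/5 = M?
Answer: -42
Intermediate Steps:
u(k) = -4*k²
L(M) = -5*M
N(O, H) = -3 (N(O, H) = -3 + (-4*O²*0)*(H - O) = -3 + 0*(H - O) = -3 + 0 = -3)
14*N(L(-5), 0) = 14*(-3) = -42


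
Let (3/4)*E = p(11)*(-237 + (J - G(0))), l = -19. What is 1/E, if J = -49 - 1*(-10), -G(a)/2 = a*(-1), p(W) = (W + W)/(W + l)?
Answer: 1/1012 ≈ 0.00098814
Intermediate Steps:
p(W) = 2*W/(-19 + W) (p(W) = (W + W)/(W - 19) = (2*W)/(-19 + W) = 2*W/(-19 + W))
G(a) = 2*a (G(a) = -2*a*(-1) = -(-2)*a = 2*a)
J = -39 (J = -49 + 10 = -39)
E = 1012 (E = 4*((2*11/(-19 + 11))*(-237 + (-39 - 2*0)))/3 = 4*((2*11/(-8))*(-237 + (-39 - 1*0)))/3 = 4*((2*11*(-⅛))*(-237 + (-39 + 0)))/3 = 4*(-11*(-237 - 39)/4)/3 = 4*(-11/4*(-276))/3 = (4/3)*759 = 1012)
1/E = 1/1012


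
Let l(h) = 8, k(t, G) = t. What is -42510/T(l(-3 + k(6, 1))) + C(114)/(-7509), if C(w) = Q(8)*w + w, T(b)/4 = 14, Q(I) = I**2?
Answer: -53270425/70084 ≈ -760.09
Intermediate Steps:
T(b) = 56 (T(b) = 4*14 = 56)
C(w) = 65*w (C(w) = 8**2*w + w = 64*w + w = 65*w)
-42510/T(l(-3 + k(6, 1))) + C(114)/(-7509) = -42510/56 + (65*114)/(-7509) = -42510*1/56 + 7410*(-1/7509) = -21255/28 - 2470/2503 = -53270425/70084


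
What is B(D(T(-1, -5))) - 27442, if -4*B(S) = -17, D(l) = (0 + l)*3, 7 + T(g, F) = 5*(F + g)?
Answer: -109751/4 ≈ -27438.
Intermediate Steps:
T(g, F) = -7 + 5*F + 5*g (T(g, F) = -7 + 5*(F + g) = -7 + (5*F + 5*g) = -7 + 5*F + 5*g)
D(l) = 3*l (D(l) = l*3 = 3*l)
B(S) = 17/4 (B(S) = -¼*(-17) = 17/4)
B(D(T(-1, -5))) - 27442 = 17/4 - 27442 = -109751/4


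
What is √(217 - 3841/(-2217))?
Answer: √1075089810/2217 ≈ 14.790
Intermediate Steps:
√(217 - 3841/(-2217)) = √(217 - 3841*(-1/2217)) = √(217 + 3841/2217) = √(484930/2217) = √1075089810/2217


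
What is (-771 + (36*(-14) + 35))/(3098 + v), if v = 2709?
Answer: -1240/5807 ≈ -0.21354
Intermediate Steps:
(-771 + (36*(-14) + 35))/(3098 + v) = (-771 + (36*(-14) + 35))/(3098 + 2709) = (-771 + (-504 + 35))/5807 = (-771 - 469)*(1/5807) = -1240*1/5807 = -1240/5807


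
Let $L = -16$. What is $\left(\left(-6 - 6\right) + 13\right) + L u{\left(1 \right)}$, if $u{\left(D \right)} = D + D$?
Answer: $-31$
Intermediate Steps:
$u{\left(D \right)} = 2 D$
$\left(\left(-6 - 6\right) + 13\right) + L u{\left(1 \right)} = \left(\left(-6 - 6\right) + 13\right) - 16 \cdot 2 \cdot 1 = \left(-12 + 13\right) - 32 = 1 - 32 = -31$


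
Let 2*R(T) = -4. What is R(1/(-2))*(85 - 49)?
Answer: -72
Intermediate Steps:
R(T) = -2 (R(T) = (½)*(-4) = -2)
R(1/(-2))*(85 - 49) = -2*(85 - 49) = -2*36 = -72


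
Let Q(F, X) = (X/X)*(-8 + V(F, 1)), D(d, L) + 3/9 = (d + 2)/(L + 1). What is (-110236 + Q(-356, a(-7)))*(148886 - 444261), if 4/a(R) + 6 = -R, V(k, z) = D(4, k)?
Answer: 6936009514475/213 ≈ 3.2563e+10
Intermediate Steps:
D(d, L) = -⅓ + (2 + d)/(1 + L) (D(d, L) = -⅓ + (d + 2)/(L + 1) = -⅓ + (2 + d)/(1 + L))
V(k, z) = (17 - k)/(3*(1 + k)) (V(k, z) = (5 - k + 3*4)/(3*(1 + k)) = (5 - k + 12)/(3*(1 + k)) = (17 - k)/(3*(1 + k)))
a(R) = 4/(-6 - R)
Q(F, X) = -8 + (17 - F)/(3*(1 + F)) (Q(F, X) = (X/X)*(-8 + (17 - F)/(3*(1 + F))) = 1*(-8 + (17 - F)/(3*(1 + F))) = -8 + (17 - F)/(3*(1 + F)))
(-110236 + Q(-356, a(-7)))*(148886 - 444261) = (-110236 + (-7 - 25*(-356))/(3*(1 - 356)))*(148886 - 444261) = (-110236 + (⅓)*(-7 + 8900)/(-355))*(-295375) = (-110236 + (⅓)*(-1/355)*8893)*(-295375) = (-110236 - 8893/1065)*(-295375) = -117410233/1065*(-295375) = 6936009514475/213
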